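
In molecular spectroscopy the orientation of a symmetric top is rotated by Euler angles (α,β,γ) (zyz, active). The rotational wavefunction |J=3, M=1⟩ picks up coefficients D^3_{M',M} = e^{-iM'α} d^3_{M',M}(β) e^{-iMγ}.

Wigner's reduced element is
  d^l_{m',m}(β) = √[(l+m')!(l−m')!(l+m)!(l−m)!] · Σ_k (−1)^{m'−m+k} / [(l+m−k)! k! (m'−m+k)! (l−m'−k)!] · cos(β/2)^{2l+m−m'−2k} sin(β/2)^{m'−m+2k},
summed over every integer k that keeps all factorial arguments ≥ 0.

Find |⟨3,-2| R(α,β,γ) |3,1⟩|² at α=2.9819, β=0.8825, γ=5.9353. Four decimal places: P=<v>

First d^3_{-2,1}(β=0.8825), then the phase factors e^{-i(-2)α} and e^{-i(1)γ}:
Half-angle: c=0.904219, s=0.427070. N=√(1·120·24·2)=75.894664
Admissible k: 3..4 (factorial args all ≥0)
  k=3: (−1)^0·75.8947/(12)·0.9042^3·0.4271^3 = +0.364206
  k=4: (−1)^1·75.8947/(24)·0.9042^1·0.4271^5 = -0.040623
d^3_{-2,1}(0.8825) = +0.364206 -0.040623 = +0.323584
|D^3_{-2,1}|² = |d^3_{-2,1}(β)|² = (+0.323584)² = 0.104706 (the z-rotation phases have unit modulus)

P=0.1047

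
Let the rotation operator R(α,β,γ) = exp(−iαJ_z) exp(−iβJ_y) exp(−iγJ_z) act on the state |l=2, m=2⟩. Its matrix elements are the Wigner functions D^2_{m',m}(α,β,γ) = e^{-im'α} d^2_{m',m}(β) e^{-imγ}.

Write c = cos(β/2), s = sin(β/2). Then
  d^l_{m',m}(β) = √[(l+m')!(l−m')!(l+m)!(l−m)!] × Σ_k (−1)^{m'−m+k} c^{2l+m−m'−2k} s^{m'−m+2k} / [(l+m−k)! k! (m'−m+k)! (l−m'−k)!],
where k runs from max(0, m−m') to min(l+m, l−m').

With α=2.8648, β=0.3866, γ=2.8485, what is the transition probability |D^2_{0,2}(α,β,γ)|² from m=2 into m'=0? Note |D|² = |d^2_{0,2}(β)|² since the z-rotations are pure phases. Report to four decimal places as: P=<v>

First d^2_{0,2}(β=0.3866), then the phase factors e^{-i(0)α} and e^{-i(2)γ}:
c=cos(0.3866/2)=0.981376, s=sin(0.3866/2)=0.192098; N=√[2·2·24·1]=9.797959
k: max(0,(2)−(0))=2 … min(2+(2),2−(0))=2
  k=2: (−1)^0·9.7980/(4)·0.9814^2·0.1921^2 = +0.087055
d^2_{0,2}(0.3866) = +0.087055
|D^2_{0,2}|² = |d^2_{0,2}(β)|² = (+0.087055)² = 0.007579 (the z-rotation phases have unit modulus)

P=0.0076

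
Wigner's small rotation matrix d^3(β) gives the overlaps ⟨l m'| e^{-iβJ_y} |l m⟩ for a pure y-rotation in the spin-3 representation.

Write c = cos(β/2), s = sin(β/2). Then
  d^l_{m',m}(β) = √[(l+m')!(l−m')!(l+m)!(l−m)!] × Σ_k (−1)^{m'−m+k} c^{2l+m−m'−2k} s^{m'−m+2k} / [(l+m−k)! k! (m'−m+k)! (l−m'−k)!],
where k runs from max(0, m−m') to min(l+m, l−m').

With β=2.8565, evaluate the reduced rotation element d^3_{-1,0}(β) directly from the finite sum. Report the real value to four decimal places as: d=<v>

d^3_{-1,0}(β=2.8565) via Wigner's sum:
With c≡cos(β/2)=0.142064 and s≡sin(β/2)=0.989857, N=[2·24·6·6]^{1/2}=41.569219
The bounds max(0,m−m')=1 and min(l+m,l−m')=3 give 3 terms
  k=1: (−1)^0·41.5692/(12)·0.1421^5·0.9899^1 = +0.000198
  k=2: (−1)^1·41.5692/(4)·0.1421^3·0.9899^3 = -0.028899
  k=3: (−1)^2·41.5692/(12)·0.1421^1·0.9899^5 = +0.467669
d^3_{-1,0}(2.8565) = +0.000198 -0.028899 +0.467669 = +0.438968

d=0.4390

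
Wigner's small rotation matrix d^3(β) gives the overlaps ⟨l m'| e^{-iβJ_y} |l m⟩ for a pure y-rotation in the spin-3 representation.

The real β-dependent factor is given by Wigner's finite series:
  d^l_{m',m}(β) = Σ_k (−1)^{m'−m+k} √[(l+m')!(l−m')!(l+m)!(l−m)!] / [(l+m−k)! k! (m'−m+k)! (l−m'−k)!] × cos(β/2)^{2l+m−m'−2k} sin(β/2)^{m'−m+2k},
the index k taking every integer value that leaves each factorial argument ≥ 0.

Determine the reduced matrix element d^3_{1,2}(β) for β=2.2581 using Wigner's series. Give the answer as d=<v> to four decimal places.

d=-0.3243

d^3_{1,2}(β=2.2581) via Wigner's sum:
c=cos(2.2581/2)=0.427519, s=sin(2.2581/2)=0.904006; N=√[24·2·120·1]=75.894664
Admissible k: 1..2 (factorial args all ≥0)
  k=1: (−1)^0·75.8947/(24)·0.4275^5·0.9040^1 = +0.040827
  k=2: (−1)^1·75.8947/(12)·0.4275^3·0.9040^3 = -0.365099
d^3_{1,2}(2.2581) = +0.040827 -0.365099 = -0.324272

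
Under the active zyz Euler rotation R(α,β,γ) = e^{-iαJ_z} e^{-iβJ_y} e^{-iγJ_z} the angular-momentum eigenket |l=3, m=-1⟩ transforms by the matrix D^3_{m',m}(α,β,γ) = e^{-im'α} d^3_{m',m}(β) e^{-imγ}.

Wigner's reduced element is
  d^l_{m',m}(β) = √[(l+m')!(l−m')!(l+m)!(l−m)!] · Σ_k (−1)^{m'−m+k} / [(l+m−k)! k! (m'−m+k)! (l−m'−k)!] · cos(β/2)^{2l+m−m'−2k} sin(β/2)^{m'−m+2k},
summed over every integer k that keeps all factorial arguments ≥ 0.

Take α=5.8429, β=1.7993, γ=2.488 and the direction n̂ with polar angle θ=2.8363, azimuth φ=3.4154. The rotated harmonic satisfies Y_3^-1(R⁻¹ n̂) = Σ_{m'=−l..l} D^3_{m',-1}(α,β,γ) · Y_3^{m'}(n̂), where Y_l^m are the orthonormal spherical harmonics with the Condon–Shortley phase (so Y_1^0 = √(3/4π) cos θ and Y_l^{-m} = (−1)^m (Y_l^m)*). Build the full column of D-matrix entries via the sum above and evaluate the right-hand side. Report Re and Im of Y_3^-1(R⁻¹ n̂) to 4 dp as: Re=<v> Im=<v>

Need the full column D^3_{m',-1} for m'=−3..3 at α=5.8429, β=1.7993, γ=2.488.
cos(β/2)=0.621884, sin(β/2)=0.783109
d^3_{-3,-1}: single k=2 term ⇒ +0.355245;  D = +0.139533+0.326695i
d^3_{-2,-1}: k∈[1..2] ⇒ +0.230340 -0.730509 = -0.500169;  D = +0.018319-0.499833i
d^3_{-1,-1}: k∈[0..2] ⇒ +0.057844 -0.733791 +0.872689 = +0.196742;  D = -0.090313+0.174788i
d^3_{0,-1}: k∈[0..2] ⇒ -0.252325 +1.200349 -0.634471 = +0.313552;  D = -0.248931+0.190653i
d^3_{1,-1}: k∈[0..2] ⇒ +0.550343 -1.163586 +0.230640 = -0.382603;  D = +0.373931-0.080994i
d^3_{2,-1}: k∈[0..1] ⇒ -0.730509 +0.579190 = -0.151318;  D = +0.147437+0.034052i
d^3_{3,-1}: single k=0 term ⇒ +0.563319;  D = -0.442497-0.348603i
Y_3^{m'}(θ=2.8363,φ=3.4154) and Σ D·Y over m':
  (+0.1395+0.3267i)·(-0.0077+0.0083i)  (+0.0183-0.4998i)·(-0.0752+0.0458i)  (-0.0903+0.1748i)·(-0.3318+0.0932i)  (-0.2489+0.1907i)·(-0.5511+0.0000i)  (+0.3739-0.0810i)·(+0.3318+0.0932i)  (+0.1474+0.0341i)·(-0.0752-0.0458i)  (-0.4425-0.3486i)·(+0.0077+0.0083i)
Y_3^-1(R⁻¹ n̂) = +0.290194-0.142133i

Re=0.2902 Im=-0.1421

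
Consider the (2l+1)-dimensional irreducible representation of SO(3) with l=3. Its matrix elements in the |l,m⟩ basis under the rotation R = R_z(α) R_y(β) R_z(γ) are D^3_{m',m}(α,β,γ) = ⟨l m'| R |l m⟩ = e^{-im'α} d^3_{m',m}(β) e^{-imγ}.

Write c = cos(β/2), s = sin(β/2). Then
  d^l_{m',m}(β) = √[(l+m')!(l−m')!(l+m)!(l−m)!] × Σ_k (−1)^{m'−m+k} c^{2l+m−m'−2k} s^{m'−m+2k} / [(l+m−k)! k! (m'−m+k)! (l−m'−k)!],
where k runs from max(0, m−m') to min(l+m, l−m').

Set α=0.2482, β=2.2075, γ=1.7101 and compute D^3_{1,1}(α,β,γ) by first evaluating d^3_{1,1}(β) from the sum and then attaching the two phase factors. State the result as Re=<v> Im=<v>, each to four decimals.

First d^3_{1,1}(β=2.2075), then the phase factors e^{-i(1)α} and e^{-i(1)γ}:
With c≡cos(β/2)=0.450251 and s≡sin(β/2)=0.892902, N=[24·2·24·2]^{1/2}=48.000000
The bounds max(0,m−m')=0 and min(l+m,l−m')=2 give 3 terms
  k=0: (−1)^0·48.0000/(48)·0.4503^6·0.8929^0 = +0.008332
  k=1: (−1)^1·48.0000/(6)·0.4503^4·0.8929^2 = -0.262130
  k=2: (−1)^2·48.0000/(8)·0.4503^2·0.8929^4 = +0.773171
d^3_{1,1}(2.2075) = +0.008332 -0.262130 +0.773171 = +0.519373
D = (+0.969356-0.245660i)·(+0.519373)·(-0.138854-0.990313i) = -0.196260-0.480865i

Re=-0.1963 Im=-0.4809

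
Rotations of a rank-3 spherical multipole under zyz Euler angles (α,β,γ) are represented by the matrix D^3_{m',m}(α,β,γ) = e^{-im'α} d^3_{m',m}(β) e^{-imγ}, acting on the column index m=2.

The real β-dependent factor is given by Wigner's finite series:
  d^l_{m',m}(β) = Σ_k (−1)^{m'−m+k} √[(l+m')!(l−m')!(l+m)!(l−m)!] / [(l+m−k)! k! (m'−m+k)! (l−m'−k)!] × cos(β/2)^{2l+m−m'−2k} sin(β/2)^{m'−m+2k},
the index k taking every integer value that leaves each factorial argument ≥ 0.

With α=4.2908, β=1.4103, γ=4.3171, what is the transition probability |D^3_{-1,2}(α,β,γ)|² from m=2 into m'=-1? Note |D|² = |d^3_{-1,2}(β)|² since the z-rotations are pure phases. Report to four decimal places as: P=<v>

Split into d^3_{-1,2}(β=1.4103) × two z-phases.
With c≡cos(β/2)=0.761514 and s≡sin(β/2)=0.648148, N=[2·24·120·1]^{1/2}=75.894664
The bounds max(0,m−m')=3 and min(l+m,l−m')=4 give 2 terms
  k=3: (−1)^0·75.8947/(12)·0.7615^3·0.6481^3 = +0.760478
  k=4: (−1)^1·75.8947/(24)·0.7615^1·0.6481^5 = -0.275454
d^3_{-1,2}(1.4103) = +0.760478 -0.275454 = +0.485024
|D^3_{-1,2}|² = |d^3_{-1,2}(β)|² = (+0.485024)² = 0.235249 (the z-rotation phases have unit modulus)

P=0.2352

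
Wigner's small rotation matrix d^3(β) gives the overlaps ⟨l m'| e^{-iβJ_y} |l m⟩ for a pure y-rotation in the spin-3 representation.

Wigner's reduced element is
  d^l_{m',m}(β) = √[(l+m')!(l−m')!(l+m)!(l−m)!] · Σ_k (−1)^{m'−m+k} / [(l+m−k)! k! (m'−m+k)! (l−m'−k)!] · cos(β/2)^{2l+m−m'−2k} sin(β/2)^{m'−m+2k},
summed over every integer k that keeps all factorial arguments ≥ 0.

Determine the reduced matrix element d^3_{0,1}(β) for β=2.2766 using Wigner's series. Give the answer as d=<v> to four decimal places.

d=0.3637

d^3_{0,1}(β=2.2766) via Wigner's sum:
Half-angle: c=0.419139, s=0.907922. N=√(6·6·24·2)=41.569219
The bounds max(0,m−m')=1 and min(l+m,l−m')=3 give 3 terms
  k=1: (−1)^0·41.5692/(12)·0.4191^5·0.9079^1 = +0.040684
  k=2: (−1)^1·41.5692/(4)·0.4191^3·0.9079^3 = -0.572705
  k=3: (−1)^2·41.5692/(12)·0.4191^1·0.9079^5 = +0.895760
d^3_{0,1}(2.2766) = +0.040684 -0.572705 +0.895760 = +0.363739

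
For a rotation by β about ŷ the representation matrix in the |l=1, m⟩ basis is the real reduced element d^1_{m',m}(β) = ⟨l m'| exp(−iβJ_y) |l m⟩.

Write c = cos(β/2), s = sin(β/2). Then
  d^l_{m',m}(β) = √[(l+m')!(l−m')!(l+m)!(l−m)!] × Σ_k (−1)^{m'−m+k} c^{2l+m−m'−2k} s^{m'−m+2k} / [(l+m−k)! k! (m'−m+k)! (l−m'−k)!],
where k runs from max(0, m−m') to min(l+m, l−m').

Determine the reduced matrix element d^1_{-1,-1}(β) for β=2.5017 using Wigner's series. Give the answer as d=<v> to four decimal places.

d^1_{-1,-1}(β=2.5017) via Wigner's sum:
With c≡cos(β/2)=0.314516 and s≡sin(β/2)=0.949252, N=[1·2·1·2]^{1/2}=2.000000
Admissible k: 0..0 (factorial args all ≥0)
  k=0: (−1)^0·2.0000/(2)·0.3145^2·0.9493^0 = +0.098920
d^1_{-1,-1}(2.5017) = +0.098920

d=0.0989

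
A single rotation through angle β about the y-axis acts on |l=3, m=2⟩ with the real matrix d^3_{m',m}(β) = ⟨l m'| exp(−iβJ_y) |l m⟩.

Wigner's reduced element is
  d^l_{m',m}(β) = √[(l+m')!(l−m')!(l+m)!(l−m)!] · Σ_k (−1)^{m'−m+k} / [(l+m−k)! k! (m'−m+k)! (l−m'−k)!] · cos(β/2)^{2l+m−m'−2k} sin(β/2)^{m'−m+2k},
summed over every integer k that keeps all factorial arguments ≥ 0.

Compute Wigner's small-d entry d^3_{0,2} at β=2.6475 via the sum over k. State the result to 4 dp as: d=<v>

d^3_{0,2}(β=2.6475) via Wigner's sum:
With c≡cos(β/2)=0.244541 and s≡sin(β/2)=0.969639, N=[6·6·120·1]^{1/2}=65.726707
Admissible k: 2..3 (factorial args all ≥0)
  k=2: (−1)^0·65.7267/(12)·0.2445^4·0.9696^2 = +0.018416
  k=3: (−1)^1·65.7267/(12)·0.2445^2·0.9696^4 = -0.289537
d^3_{0,2}(2.6475) = +0.018416 -0.289537 = -0.271121

d=-0.2711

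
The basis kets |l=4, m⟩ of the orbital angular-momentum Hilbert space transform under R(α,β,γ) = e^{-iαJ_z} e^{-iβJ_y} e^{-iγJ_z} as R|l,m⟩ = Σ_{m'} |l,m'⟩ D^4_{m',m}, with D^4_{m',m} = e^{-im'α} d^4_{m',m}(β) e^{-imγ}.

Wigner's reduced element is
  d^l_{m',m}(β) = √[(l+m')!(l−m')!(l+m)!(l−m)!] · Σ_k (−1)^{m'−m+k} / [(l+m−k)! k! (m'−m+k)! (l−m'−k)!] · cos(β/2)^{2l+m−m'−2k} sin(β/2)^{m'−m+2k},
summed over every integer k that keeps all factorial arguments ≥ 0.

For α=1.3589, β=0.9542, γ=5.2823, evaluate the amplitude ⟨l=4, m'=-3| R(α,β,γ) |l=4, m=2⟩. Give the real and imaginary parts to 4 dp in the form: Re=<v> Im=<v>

D^4_{-3,2}(1.3589,0.9542,5.2823) = e^{-i·-3·1.3589}·d^4_{-3,2}(0.9542)·e^{-i·2·5.2823}. Compute d first:
c=cos(0.9542/2)=0.888330, s=sin(0.9542/2)=0.459205; N=√[1·5040·720·2]=2693.993318
k∈{5,6} keeps every argument non-negative
  k=5: (−1)^0·2693.9933/(240)·0.8883^3·0.4592^5 = +0.160673
  k=6: (−1)^1·2693.9933/(720)·0.8883^1·0.4592^7 = -0.014311
d^4_{-3,2}(0.9542) = +0.160673 -0.014311 = +0.146361
D = (-0.593732-0.804663i)·(+0.146361)·(-0.417756+0.908559i) = +0.143305-0.029753i

Re=0.1433 Im=-0.0298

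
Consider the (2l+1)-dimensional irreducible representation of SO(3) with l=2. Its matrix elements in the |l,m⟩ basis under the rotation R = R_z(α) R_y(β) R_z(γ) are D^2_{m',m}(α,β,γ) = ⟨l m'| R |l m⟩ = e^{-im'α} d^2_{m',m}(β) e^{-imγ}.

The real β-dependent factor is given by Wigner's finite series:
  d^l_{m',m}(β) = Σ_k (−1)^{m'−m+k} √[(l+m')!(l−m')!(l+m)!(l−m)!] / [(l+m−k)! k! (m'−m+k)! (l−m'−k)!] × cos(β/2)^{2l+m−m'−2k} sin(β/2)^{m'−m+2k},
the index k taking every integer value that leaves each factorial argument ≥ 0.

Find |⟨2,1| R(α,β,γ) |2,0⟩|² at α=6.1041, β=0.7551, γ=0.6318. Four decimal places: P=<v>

P=0.3736

D^2_{1,0}(6.1041,0.7551,0.6318) = e^{-i·1·6.1041}·d^2_{1,0}(0.7551)·e^{-i·0·0.6318}. Compute d first:
c=cos(0.7551/2)=0.929571, s=sin(0.7551/2)=0.368644; N=√[6·1·2·2]=4.898979
k∈{0,1} keeps every argument non-negative
  k=0: (−1)^1·4.8990/(2)·0.9296^3·0.3686^1 = -0.725321
  k=1: (−1)^2·4.8990/(2)·0.9296^1·0.3686^3 = +0.114072
d^2_{1,0}(0.7551) = -0.725321 +0.114072 = -0.611248
|D^2_{1,0}|² = |d^2_{1,0}(β)|² = (-0.611248)² = 0.373625 (the z-rotation phases have unit modulus)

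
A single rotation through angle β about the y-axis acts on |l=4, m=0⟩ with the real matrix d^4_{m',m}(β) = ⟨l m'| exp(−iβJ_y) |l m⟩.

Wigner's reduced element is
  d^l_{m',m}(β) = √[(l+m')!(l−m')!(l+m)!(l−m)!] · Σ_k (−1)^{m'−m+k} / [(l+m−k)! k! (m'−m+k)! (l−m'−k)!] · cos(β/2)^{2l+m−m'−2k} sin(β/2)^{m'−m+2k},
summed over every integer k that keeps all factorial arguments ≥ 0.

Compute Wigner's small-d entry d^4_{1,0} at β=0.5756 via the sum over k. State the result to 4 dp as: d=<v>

d=-0.4916

d^4_{1,0}(β=0.5756) via Wigner's sum:
c=cos(0.5756/2)=0.958871, s=sin(0.5756/2)=0.283843; N=√[120·6·24·24]=643.987578
k∈{0,1,2,3} keeps every argument non-negative
  k=0: (−1)^1·643.9876/(144)·0.9589^7·0.2838^1 = -0.946050
  k=1: (−1)^2·643.9876/(24)·0.9589^5·0.2838^3 = +0.497397
  k=2: (−1)^3·643.9876/(24)·0.9589^3·0.2838^5 = -0.043585
  k=3: (−1)^4·643.9876/(144)·0.9589^1·0.2838^7 = +0.000637
d^4_{1,0}(0.5756) = -0.946050 +0.497397 -0.043585 +0.000637 = -0.491602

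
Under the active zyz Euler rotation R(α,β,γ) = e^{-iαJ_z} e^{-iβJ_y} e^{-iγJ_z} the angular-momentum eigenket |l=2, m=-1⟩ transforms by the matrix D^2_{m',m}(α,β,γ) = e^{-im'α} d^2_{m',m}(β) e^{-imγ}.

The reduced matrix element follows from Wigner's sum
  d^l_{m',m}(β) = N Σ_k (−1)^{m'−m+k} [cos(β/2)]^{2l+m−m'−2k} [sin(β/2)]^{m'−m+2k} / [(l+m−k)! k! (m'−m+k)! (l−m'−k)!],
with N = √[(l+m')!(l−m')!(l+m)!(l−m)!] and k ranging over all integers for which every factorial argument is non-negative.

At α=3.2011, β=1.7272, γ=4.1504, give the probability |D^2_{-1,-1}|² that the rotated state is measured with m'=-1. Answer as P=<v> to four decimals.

D^2_{-1,-1}(3.2011,1.7272,4.1504) = e^{-i·-1·3.2011}·d^2_{-1,-1}(1.7272)·e^{-i·-1·4.1504}. Compute d first:
With c≡cos(β/2)=0.649705 and s≡sin(β/2)=0.760186, N=[1·6·1·6]^{1/2}=6.000000
k: max(0,(-1)−(-1))=0 … min(2+(-1),2−(-1))=1
  k=0: (−1)^0·6.0000/(6)·0.6497^4·0.7602^0 = +0.178182
  k=1: (−1)^1·6.0000/(2)·0.6497^2·0.7602^2 = -0.731803
d^2_{-1,-1}(1.7272) = +0.178182 -0.731803 = -0.553620
|D^2_{-1,-1}|² = |d^2_{-1,-1}(β)|² = (-0.553620)² = 0.306495 (the z-rotation phases have unit modulus)

P=0.3065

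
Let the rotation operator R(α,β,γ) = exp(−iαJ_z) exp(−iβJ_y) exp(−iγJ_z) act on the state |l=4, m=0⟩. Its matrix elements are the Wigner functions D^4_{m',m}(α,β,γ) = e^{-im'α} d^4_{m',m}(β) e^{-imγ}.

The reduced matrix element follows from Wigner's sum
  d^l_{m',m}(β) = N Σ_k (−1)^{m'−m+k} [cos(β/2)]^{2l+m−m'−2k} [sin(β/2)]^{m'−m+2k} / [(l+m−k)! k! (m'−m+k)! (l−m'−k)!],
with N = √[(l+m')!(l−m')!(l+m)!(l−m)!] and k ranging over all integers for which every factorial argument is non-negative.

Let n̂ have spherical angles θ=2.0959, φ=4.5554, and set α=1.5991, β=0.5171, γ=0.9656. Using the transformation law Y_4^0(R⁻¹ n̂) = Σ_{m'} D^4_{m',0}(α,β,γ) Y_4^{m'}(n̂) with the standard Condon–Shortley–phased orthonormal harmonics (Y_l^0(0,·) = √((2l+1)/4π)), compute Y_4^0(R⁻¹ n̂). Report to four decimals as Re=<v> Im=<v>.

Re=-0.0194 Im=0.0000

Need the full column D^4_{m',0} for m'=−4..4 at α=1.5991, β=0.5171, γ=0.9656.
cos(β/2)=0.966762, sin(β/2)=0.255679
d^4_{-4,0}: single k=4 term ⇒ +0.031233;  D = +0.031033+0.003528i
d^4_{-3,0}: k∈[3..4] ⇒ +0.167012 -0.011681 = +0.155330;  D = +0.013173-0.154770i
d^4_{-2,0}: k∈[2..4] ⇒ +0.506324 -0.094438 +0.002477 = +0.414362;  D = -0.413699-0.023443i
d^4_{-1,0}: k∈[1..4] ⇒ +0.902498 -0.378747 +0.026491 -0.000309 = +0.549934;  D = -0.015563+0.549713i
d^4_{0,0}: k∈[0..4] ⇒ +0.763055 -0.853939 +0.134388 -0.004178 +0.000018 = +0.039344;  D = +0.039344+0.000000i
d^4_{1,0}: k∈[0..3] ⇒ -0.902498 +0.378747 -0.026491 +0.000309 = -0.549934;  D = +0.015563+0.549713i
d^4_{2,0}: k∈[0..2] ⇒ +0.506324 -0.094438 +0.002477 = +0.414362;  D = -0.413699+0.023443i
d^4_{3,0}: k∈[0..1] ⇒ -0.167012 +0.011681 = -0.155330;  D = -0.013173-0.154770i
d^4_{4,0}: single k=0 term ⇒ +0.031233;  D = +0.031033-0.003528i
Y_4^{m'}(θ=2.0959,φ=4.5554) and Σ D·Y over m':
  (+0.0310+0.0035i)·(+0.2007+0.1457i)  (+0.0132-0.1548i)·(-0.1844+0.3622i)  (-0.4137-0.0234i)·(-0.1808-0.0587i)  (-0.0156+0.5497i)·(-0.0398+0.2515i)  (+0.0393+0.0000i)·(-0.2463+0.0000i)  (+0.0156+0.5497i)·(+0.0398+0.2515i)  (-0.4137+0.0234i)·(-0.1808+0.0587i)  (-0.0132-0.1548i)·(+0.1844+0.3622i)  (+0.0310-0.0035i)·(+0.2007-0.1457i)
Y_4^0(R⁻¹ n̂) = -0.019399-0.000000i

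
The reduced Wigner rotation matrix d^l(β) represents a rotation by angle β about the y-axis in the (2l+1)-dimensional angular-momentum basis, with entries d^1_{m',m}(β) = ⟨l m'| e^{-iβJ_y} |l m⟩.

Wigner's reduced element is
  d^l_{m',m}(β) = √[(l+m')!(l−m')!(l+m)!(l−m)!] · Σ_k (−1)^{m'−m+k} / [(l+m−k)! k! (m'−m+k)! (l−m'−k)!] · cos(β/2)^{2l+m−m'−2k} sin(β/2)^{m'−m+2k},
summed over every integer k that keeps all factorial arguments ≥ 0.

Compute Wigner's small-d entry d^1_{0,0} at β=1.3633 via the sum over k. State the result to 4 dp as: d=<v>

d^1_{0,0}(β=1.3633) via Wigner's sum:
With c≡cos(β/2)=0.776534 and s≡sin(β/2)=0.630075, N=[1·1·1·1]^{1/2}=1.000000
Admissible k: 0..1 (factorial args all ≥0)
  k=0: (−1)^0·1.0000/(1)·0.7765^2·0.6301^0 = +0.603005
  k=1: (−1)^1·1.0000/(1)·0.7765^0·0.6301^2 = -0.396995
d^1_{0,0}(1.3633) = +0.603005 -0.396995 = +0.206011

d=0.2060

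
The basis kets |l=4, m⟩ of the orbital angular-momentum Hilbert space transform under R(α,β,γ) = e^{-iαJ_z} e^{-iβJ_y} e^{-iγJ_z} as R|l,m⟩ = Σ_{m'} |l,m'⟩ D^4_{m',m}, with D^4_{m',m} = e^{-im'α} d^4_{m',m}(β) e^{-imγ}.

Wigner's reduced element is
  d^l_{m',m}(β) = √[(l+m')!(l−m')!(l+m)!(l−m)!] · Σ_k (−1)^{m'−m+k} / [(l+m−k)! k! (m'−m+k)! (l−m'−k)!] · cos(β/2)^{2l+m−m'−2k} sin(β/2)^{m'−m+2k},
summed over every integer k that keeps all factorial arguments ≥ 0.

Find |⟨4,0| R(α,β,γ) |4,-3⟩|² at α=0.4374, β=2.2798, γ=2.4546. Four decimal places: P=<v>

First d^4_{0,-3}(β=2.2798), then the phase factors e^{-i(0)α} and e^{-i(-3)γ}:
c=cos(2.2798/2)=0.417685, s=sin(2.2798/2)=0.908592; N=√[24·24·1·5040]=1703.830978
k∈{0,1} keeps every argument non-negative
  k=0: (−1)^3·1703.8310/(144)·0.4177^5·0.9086^3 = -0.112828
  k=1: (−1)^4·1703.8310/(144)·0.4177^3·0.9086^5 = +0.533895
d^4_{0,-3}(2.2798) = -0.112828 +0.533895 = +0.421067
|D^4_{0,-3}|² = |d^4_{0,-3}(β)|² = (+0.421067)² = 0.177297 (the z-rotation phases have unit modulus)

P=0.1773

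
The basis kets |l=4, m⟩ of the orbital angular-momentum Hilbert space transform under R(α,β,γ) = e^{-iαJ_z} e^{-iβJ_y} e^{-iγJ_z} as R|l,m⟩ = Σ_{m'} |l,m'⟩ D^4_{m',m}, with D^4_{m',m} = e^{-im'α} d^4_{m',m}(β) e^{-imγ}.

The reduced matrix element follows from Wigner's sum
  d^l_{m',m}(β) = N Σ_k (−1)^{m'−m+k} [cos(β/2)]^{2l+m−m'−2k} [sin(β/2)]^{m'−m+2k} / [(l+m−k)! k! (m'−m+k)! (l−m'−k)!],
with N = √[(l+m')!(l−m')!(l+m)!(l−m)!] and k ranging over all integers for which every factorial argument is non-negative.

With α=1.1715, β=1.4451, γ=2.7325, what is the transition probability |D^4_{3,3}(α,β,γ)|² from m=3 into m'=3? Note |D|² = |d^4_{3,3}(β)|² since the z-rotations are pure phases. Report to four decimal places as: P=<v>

P=0.1981

First d^4_{3,3}(β=1.4451), then the phase factors e^{-i(3)α} and e^{-i(3)γ}:
c=cos(1.4451/2)=0.750122, s=sin(1.4451/2)=0.661300; N=√[5040·1·5040·1]=5040.000000
Admissible k: 0..1 (factorial args all ≥0)
  k=0: (−1)^0·5040.0000/(5040)·0.7501^8·0.6613^0 = +0.100243
  k=1: (−1)^1·5040.0000/(720)·0.7501^6·0.6613^2 = -0.545363
d^4_{3,3}(1.4451) = +0.100243 -0.545363 = -0.445120
|D^4_{3,3}|² = |d^4_{3,3}(β)|² = (-0.445120)² = 0.198132 (the z-rotation phases have unit modulus)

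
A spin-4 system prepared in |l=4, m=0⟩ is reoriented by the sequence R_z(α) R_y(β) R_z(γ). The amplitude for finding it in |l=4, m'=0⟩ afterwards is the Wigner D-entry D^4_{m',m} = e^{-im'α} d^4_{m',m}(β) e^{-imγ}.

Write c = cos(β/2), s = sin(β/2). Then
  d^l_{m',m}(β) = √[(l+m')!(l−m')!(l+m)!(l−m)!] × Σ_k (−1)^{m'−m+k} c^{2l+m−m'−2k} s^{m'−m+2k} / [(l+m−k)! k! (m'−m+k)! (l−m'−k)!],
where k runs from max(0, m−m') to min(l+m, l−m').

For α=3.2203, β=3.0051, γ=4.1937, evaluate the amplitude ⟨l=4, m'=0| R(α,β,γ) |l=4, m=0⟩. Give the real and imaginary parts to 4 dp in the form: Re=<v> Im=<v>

Re=0.9089 Im=0.0000

Split into d^4_{0,0}(β=3.0051) × two z-phases.
c=cos(3.0051/2)=0.068193, s=sin(3.0051/2)=0.997672; N=√[24·24·24·24]=576.000000
Admissible k: 0..4 (factorial args all ≥0)
  k=0: (−1)^0·576.0000/(576)·0.0682^8·0.9977^0 = +0.000000
  k=1: (−1)^1·576.0000/(36)·0.0682^6·0.9977^2 = -0.000002
  k=2: (−1)^2·576.0000/(16)·0.0682^4·0.9977^4 = +0.000771
  k=3: (−1)^3·576.0000/(36)·0.0682^2·0.9977^6 = -0.073372
  k=4: (−1)^4·576.0000/(576)·0.0682^0·0.9977^8 = +0.981528
d^4_{0,0}(3.0051) = +0.000000 -0.000002 +0.000771 -0.073372 +0.981528 = +0.908926
Attach z-rotation phases: D = e^{-i(0)(3.2203)}·(+0.908926)·e^{-i(0)(4.1937)} = +0.908926+0.000000i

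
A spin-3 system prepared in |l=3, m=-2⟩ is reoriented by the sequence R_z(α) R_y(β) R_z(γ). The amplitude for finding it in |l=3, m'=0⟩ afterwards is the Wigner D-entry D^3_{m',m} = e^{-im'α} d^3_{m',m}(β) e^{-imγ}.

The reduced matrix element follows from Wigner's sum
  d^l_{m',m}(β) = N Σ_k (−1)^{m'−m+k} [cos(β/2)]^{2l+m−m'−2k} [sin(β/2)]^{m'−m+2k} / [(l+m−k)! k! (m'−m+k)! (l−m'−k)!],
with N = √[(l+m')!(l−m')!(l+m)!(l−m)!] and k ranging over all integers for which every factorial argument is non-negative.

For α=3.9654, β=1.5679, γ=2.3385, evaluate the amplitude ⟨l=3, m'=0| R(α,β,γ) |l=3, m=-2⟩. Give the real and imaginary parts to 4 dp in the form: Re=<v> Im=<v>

Re=-0.0001 Im=-0.0040

First d^3_{0,-2}(β=1.5679), then the phase factors e^{-i(0)α} and e^{-i(-2)γ}:
With c≡cos(β/2)=0.708130 and s≡sin(β/2)=0.706082, N=[6·6·1·120]^{1/2}=65.726707
k: max(0,(-2)−(0))=0 … min(3+(-2),3−(0))=1
  k=0: (−1)^2·65.7267/(12)·0.7081^4·0.7061^2 = +0.686630
  k=1: (−1)^3·65.7267/(12)·0.7081^2·0.7061^4 = -0.682664
d^3_{0,-2}(1.5679) = +0.686630 -0.682664 = +0.003966
D = (+1.000000+0.000000i)·(+0.003966)·(-0.035382-0.999374i) = -0.000140-0.003963i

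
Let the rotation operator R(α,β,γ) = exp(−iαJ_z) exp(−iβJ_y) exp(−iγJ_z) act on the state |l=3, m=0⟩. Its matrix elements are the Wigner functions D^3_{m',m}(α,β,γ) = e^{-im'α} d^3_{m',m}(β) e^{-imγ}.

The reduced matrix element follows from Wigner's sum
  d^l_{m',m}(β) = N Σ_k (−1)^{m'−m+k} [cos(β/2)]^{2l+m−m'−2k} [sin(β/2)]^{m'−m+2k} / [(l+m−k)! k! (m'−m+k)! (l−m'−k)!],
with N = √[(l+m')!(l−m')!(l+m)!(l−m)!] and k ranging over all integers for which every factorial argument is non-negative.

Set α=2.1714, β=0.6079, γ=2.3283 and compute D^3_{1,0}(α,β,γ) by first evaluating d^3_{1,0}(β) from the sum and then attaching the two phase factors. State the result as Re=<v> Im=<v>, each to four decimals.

Re=0.3311 Im=0.4833

D^3_{1,0}(2.1714,0.6079,2.3283) = e^{-i·1·2.1714}·d^3_{1,0}(0.6079)·e^{-i·0·2.3283}. Compute d first:
c=cos(0.6079/2)=0.954162, s=sin(0.6079/2)=0.299291; N=√[24·2·6·6]=41.569219
Admissible k: 0..2 (factorial args all ≥0)
  k=0: (−1)^1·41.5692/(12)·0.9542^5·0.2993^1 = -0.819964
  k=1: (−1)^2·41.5692/(4)·0.9542^3·0.2993^3 = +0.242025
  k=2: (−1)^3·41.5692/(12)·0.9542^1·0.2993^5 = -0.007938
d^3_{1,0}(0.6079) = -0.819964 +0.242025 -0.007938 = -0.585876
Attach z-rotation phases: D = e^{-i(1)(2.1714)}·(-0.585876)·e^{-i(0)(2.3283)} = +0.331103+0.483345i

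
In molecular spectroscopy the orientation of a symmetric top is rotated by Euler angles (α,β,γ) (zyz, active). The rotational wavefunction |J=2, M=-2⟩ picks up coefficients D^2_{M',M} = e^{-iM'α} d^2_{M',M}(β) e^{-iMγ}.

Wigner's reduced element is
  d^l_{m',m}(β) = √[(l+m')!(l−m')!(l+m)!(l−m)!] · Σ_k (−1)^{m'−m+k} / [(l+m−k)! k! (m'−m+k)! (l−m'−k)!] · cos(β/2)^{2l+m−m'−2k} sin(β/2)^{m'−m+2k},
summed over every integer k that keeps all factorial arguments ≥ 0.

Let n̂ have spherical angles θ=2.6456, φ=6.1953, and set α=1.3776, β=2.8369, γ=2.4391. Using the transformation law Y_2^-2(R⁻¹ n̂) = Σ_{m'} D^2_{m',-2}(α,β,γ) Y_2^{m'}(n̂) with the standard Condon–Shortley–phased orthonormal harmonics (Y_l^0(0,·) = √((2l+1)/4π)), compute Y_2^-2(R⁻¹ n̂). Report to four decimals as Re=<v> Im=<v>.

Re=0.0666 Im=0.0806

Need the full column D^2_{m',-2} for m'=−2..2 at α=1.3776, β=2.8369, γ=2.4391.
cos(β/2)=0.151758, sin(β/2)=0.988418
d^2_{-2,-2}: single k=0 term ⇒ +0.000530;  D = +0.000116+0.000518i
d^2_{-1,-2}: single k=0 term ⇒ -0.006909;  D = -0.006907+0.000189i
d^2_{0,-2}: single k=0 term ⇒ +0.055114;  D = +0.009097-0.054358i
d^2_{1,-2}: single k=0 term ⇒ -0.293091;  D = +0.274405+0.102976i
d^2_{2,-2}: single k=0 term ⇒ +0.954470;  D = -0.500681+0.812607i
Y_2^{m'}(θ=2.6456,φ=6.1953) and Σ D·Y over m':
  (+0.0001+0.0005i)·(+0.0861+0.0153i)  (-0.0069+0.0002i)·(-0.3221-0.0284i)  (+0.0091-0.0544i)·(+0.4165+0.0000i)  (+0.2744+0.1030i)·(+0.3221-0.0284i)  (-0.5007+0.8126i)·(+0.0861-0.0153i)
Y_2^-2(R⁻¹ n̂) = +0.066635+0.080579i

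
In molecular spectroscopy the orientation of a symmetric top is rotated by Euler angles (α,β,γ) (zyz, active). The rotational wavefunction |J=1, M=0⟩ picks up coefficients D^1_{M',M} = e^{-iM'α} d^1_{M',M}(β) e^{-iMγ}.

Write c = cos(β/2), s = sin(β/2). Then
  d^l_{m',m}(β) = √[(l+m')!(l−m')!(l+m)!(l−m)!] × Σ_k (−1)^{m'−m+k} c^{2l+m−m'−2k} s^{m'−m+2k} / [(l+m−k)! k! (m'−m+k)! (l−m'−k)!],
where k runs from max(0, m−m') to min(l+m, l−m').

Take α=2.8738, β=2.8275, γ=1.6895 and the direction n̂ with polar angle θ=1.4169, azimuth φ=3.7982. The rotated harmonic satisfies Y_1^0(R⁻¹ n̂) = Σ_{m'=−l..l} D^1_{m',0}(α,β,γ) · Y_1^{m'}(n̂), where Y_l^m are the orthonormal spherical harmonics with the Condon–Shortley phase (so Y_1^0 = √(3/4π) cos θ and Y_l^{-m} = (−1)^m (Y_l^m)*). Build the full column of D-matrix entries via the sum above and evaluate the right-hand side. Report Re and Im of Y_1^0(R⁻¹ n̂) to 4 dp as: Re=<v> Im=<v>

Need the full column D^1_{m',0} for m'=−1..1 at α=2.8738, β=2.8275, γ=1.6895.
cos(β/2)=0.156402, sin(β/2)=0.987694
d^1_{-1,0}: single k=1 term ⇒ +0.218463;  D = -0.210677+0.057806i
d^1_{0,0}: k∈[0..1] ⇒ +0.024461 -0.975539 = -0.951077;  D = -0.951077+0.000000i
d^1_{1,0}: single k=0 term ⇒ -0.218463;  D = +0.210677+0.057806i
Y_1^{m'}(θ=1.4169,φ=3.7982) and Σ D·Y over m':
  (-0.2107+0.0578i)·(-0.2704+0.2084i)  (-0.9511+0.0000i)·(+0.0749+0.0000i)  (+0.2107+0.0578i)·(+0.2704+0.2084i)
Y_1^0(R⁻¹ n̂) = +0.018615+0.000000i

Re=0.0186 Im=0.0000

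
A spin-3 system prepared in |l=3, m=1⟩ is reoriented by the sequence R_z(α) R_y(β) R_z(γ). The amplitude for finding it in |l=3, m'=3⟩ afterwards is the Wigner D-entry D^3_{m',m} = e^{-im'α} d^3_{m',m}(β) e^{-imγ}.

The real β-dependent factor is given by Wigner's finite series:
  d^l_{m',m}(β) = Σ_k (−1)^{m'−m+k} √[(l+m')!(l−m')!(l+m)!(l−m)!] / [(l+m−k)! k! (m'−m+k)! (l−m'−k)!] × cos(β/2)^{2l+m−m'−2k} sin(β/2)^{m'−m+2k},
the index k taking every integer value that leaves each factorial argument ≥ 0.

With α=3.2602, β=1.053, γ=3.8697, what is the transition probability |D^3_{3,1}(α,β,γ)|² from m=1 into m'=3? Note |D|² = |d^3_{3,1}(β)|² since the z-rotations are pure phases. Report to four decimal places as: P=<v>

Split into d^3_{3,1}(β=1.053) × two z-phases.
Half-angle: c=0.864571, s=0.502510. N=√(720·1·24·2)=185.903201
k: max(0,(1)−(3))=0 … min(3+(1),3−(3))=0
  k=0: (−1)^2·185.9032/(48)·0.8646^4·0.5025^2 = +0.546435
d^3_{3,1}(1.053) = +0.546435
|D^3_{3,1}|² = |d^3_{3,1}(β)|² = (+0.546435)² = 0.298592 (the z-rotation phases have unit modulus)

P=0.2986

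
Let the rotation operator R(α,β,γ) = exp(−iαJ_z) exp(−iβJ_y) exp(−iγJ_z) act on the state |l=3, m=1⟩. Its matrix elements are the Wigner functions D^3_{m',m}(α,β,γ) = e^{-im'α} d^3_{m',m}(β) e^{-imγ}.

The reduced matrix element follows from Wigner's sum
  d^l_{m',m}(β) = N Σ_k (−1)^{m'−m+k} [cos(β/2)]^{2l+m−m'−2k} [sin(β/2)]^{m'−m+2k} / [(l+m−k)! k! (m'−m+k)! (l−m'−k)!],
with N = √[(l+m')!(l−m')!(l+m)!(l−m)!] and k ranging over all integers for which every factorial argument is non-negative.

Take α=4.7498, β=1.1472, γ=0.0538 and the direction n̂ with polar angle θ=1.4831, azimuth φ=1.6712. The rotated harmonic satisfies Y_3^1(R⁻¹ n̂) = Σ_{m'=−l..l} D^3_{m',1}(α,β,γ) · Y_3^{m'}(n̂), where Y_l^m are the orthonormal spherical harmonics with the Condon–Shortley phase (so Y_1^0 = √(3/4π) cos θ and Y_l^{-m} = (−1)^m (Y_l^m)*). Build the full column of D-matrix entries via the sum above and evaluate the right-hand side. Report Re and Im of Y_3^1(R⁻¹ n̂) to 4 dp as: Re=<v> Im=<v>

Need the full column D^3_{m',1} for m'=−3..3 at α=4.7498, β=1.1472, γ=0.0538.
cos(β/2)=0.839953, sin(β/2)=0.542659
d^3_{-3,1}: single k=4 term ⇒ +0.236954;  D = -0.013838+0.236550i
d^3_{-2,1}: k∈[3..4] ⇒ +0.598931 -0.124995 = +0.473936;  D = -0.473831-0.009962i
d^3_{-1,1}: k∈[2..4] ⇒ +0.879479 -0.489451 +0.025537 = +0.415565;  D = -0.006810-0.415509i
d^3_{0,1}: k∈[1..3] ⇒ +0.785946 -0.984144 +0.136925 = -0.061273;  D = -0.061185+0.003295i
d^3_{1,1}: k∈[0..2] ⇒ +0.351180 -1.172639 +0.367088 = -0.454371;  D = -0.041386-0.452482i
d^3_{2,1}: k∈[0..1] ⇒ -0.717467 +0.598931 = -0.118536;  D = +0.117557-0.015204i
d^3_{3,1}: single k=0 term ⇒ +0.567701;  D = -0.093825-0.559894i
Y_3^{m'}(θ=1.4831,φ=1.6712) and Σ D·Y over m':
  (-0.0138+0.2365i)·(+0.1224+0.3939i)  (-0.4738-0.0100i)·(-0.0870+0.0177i)  (-0.0068-0.4155i)·(+0.0310+0.3080i)  (-0.0612+0.0033i)·(-0.0968+0.0000i)  (-0.0414-0.4525i)·(-0.0310+0.3080i)  (+0.1176-0.0152i)·(-0.0870-0.0177i)  (-0.0938-0.5599i)·(-0.1224+0.3939i)
Y_3^1(R⁻¹ n̂) = +0.442421+0.032743i

Re=0.4424 Im=0.0327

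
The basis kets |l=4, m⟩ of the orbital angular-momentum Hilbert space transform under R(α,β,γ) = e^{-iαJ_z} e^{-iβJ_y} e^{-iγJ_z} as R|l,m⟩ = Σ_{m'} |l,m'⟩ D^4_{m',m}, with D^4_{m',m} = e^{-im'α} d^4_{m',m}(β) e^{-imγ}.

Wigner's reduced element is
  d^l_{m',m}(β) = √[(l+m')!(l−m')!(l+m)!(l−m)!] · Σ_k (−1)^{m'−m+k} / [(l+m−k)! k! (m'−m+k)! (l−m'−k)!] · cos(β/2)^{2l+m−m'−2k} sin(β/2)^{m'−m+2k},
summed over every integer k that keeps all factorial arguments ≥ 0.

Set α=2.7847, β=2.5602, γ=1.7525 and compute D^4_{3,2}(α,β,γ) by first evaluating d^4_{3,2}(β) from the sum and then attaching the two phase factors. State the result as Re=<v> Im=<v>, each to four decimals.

Re=0.0141 Im=0.0120

Split into d^4_{3,2}(β=2.5602) × two z-phases.
Half-angle: c=0.286619, s=0.958045. N=√(5040·1·720·2)=2693.993318
k: max(0,(2)−(3))=0 … min(4+(2),4−(3))=1
  k=0: (−1)^1·2693.9933/(720)·0.2866^7·0.9580^1 = -0.000570
  k=1: (−1)^2·2693.9933/(240)·0.2866^5·0.9580^3 = +0.019093
d^4_{3,2}(2.5602) = -0.000570 +0.019093 = +0.018523
Attach z-rotation phases: D = e^{-i(3)(2.7847)}·(+0.018523)·e^{-i(2)(1.7525)} = +0.014080+0.012036i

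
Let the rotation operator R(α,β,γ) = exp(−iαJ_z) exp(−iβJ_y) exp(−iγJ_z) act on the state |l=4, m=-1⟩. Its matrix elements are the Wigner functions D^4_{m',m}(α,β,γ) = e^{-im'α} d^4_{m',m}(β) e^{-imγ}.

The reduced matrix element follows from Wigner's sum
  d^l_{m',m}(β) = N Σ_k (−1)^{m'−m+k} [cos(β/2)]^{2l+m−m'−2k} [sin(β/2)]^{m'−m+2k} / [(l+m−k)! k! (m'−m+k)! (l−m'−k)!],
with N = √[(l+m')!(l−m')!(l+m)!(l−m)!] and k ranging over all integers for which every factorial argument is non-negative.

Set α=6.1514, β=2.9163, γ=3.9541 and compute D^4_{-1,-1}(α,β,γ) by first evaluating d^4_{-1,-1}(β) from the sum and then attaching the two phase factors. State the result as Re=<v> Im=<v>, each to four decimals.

Re=0.0909 Im=0.0736

First d^4_{-1,-1}(β=2.9163), then the phase factors e^{-i(-1)α} and e^{-i(-1)γ}:
c=cos(2.9163/2)=0.112408, s=sin(2.9163/2)=0.993662; N=√[6·120·6·120]=720.000000
Admissible k: 0..3 (factorial args all ≥0)
  k=0: (−1)^0·720.0000/(720)·0.1124^8·0.9937^0 = +0.000000
  k=1: (−1)^1·720.0000/(48)·0.1124^6·0.9937^2 = -0.000030
  k=2: (−1)^2·720.0000/(24)·0.1124^4·0.9937^4 = +0.004669
  k=3: (−1)^3·720.0000/(72)·0.1124^2·0.9937^6 = -0.121627
d^4_{-1,-1}(2.9163) = +0.000000 -0.000030 +0.004669 -0.121627 = -0.116987
Phases: e^{-i·(-1)·6.1514}=+0.991329-0.131404i, e^{-i·(-1)·3.9541}=-0.687680-0.726014i ⇒ D=+0.090913+0.073626i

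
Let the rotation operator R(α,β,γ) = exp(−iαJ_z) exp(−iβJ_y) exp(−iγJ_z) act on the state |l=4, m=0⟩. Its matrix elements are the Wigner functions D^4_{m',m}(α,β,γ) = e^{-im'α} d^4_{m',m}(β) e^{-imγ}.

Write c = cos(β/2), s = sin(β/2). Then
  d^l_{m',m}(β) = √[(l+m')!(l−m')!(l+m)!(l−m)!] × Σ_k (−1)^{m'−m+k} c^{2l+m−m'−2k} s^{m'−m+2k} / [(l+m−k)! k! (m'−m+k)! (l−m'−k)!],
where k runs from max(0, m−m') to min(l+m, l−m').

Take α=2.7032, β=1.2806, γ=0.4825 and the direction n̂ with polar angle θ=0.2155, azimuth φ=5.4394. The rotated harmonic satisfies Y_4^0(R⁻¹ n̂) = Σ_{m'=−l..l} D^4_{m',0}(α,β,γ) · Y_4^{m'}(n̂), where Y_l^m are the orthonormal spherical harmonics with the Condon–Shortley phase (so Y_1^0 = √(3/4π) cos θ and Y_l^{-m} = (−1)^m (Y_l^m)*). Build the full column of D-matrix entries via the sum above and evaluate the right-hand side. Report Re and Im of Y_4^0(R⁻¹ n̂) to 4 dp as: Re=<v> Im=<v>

Re=0.2912 Im=0.0000

Need the full column D^4_{m',0} for m'=−4..4 at α=2.7032, β=1.2806, γ=0.4825.
cos(β/2)=0.801917, sin(β/2)=0.597436
d^4_{-4,0}: single k=4 term ⇒ +0.440790;  D = -0.080117-0.433448i
d^4_{-3,0}: k∈[3..4] ⇒ +0.836728 -0.464418 = +0.372310;  D = -0.094136+0.360213i
d^4_{-2,0}: k∈[2..4] ⇒ +0.900491 -1.332823 +0.277414 = -0.154918;  D = -0.099090+0.119084i
d^4_{-1,0}: k∈[1..4] ⇒ +0.569785 -1.897520 +1.053200 -0.097428 = -0.371964;  D = +0.336789-0.157893i
d^4_{0,0}: k∈[0..4] ⇒ +0.171015 -1.518721 +1.896640 -0.467872 +0.016230 = +0.097293;  D = +0.097293+0.000000i
d^4_{1,0}: k∈[0..3] ⇒ -0.569785 +1.897520 -1.053200 +0.097428 = +0.371964;  D = -0.336789-0.157893i
d^4_{2,0}: k∈[0..2] ⇒ +0.900491 -1.332823 +0.277414 = -0.154918;  D = -0.099090-0.119084i
d^4_{3,0}: k∈[0..1] ⇒ -0.836728 +0.464418 = -0.372310;  D = +0.094136+0.360213i
d^4_{4,0}: single k=0 term ⇒ +0.440790;  D = -0.080117+0.433448i
Y_4^{m'}(θ=0.2155,φ=5.4394) and Σ D·Y over m':
  (-0.0801-0.4334i)·(-0.0009-0.0002i)  (-0.0941+0.3602i)·(-0.0098+0.0069i)  (-0.0991+0.1191i)·(-0.0101+0.0863i)  (+0.3368-0.1579i)·(+0.2417+0.2717i)  (+0.0973+0.0000i)·(+0.6605+0.0000i)  (-0.3368-0.1579i)·(-0.2417+0.2717i)  (-0.0991-0.1191i)·(-0.0101-0.0863i)  (+0.0941+0.3602i)·(+0.0098+0.0069i)  (-0.0801+0.4334i)·(-0.0009+0.0002i)
Y_4^0(R⁻¹ n̂) = +0.291197+0.000000i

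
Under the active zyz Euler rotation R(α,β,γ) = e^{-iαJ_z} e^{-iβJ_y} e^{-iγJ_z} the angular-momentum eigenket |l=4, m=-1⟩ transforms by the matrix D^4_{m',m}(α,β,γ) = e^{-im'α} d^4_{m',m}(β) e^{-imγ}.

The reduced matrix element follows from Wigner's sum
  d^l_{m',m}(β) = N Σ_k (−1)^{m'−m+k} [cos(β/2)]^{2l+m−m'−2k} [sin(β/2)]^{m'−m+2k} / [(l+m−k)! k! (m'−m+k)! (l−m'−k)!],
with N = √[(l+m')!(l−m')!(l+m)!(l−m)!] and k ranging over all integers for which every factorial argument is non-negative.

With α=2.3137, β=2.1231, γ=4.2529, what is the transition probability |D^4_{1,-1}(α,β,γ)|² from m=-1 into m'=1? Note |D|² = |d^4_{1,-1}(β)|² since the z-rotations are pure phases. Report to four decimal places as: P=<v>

D^4_{1,-1}(2.3137,2.1231,4.2529) = e^{-i·1·2.3137}·d^4_{1,-1}(2.1231)·e^{-i·-1·4.2529}. Compute d first:
Half-angle: c=0.487519, s=0.873112. N=√(120·6·6·120)=720.000000
k: max(0,(-1)−(1))=0 … min(4+(-1),4−(1))=3
  k=0: (−1)^2·720.0000/(72)·0.4875^6·0.8731^2 = +0.102351
  k=1: (−1)^3·720.0000/(24)·0.4875^4·0.8731^4 = -0.984847
  k=2: (−1)^4·720.0000/(48)·0.4875^2·0.8731^6 = +1.579411
  k=3: (−1)^5·720.0000/(720)·0.4875^0·0.8731^8 = -0.337723
d^4_{1,-1}(2.1231) = +0.102351 -0.984847 +1.579411 -0.337723 = +0.359192
|D^4_{1,-1}|² = |d^4_{1,-1}(β)|² = (+0.359192)² = 0.129019 (the z-rotation phases have unit modulus)

P=0.1290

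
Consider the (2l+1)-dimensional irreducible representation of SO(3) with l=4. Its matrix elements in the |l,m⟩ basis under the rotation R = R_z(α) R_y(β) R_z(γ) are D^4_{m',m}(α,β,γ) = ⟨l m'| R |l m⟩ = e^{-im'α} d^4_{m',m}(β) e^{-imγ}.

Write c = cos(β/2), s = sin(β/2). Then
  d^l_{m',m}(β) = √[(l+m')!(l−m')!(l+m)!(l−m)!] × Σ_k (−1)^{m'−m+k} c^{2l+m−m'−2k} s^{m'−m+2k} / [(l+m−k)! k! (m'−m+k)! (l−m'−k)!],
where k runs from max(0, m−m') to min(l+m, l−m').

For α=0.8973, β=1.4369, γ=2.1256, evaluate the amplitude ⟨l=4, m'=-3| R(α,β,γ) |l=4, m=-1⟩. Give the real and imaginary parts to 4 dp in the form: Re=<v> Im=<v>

Re=-0.0180 Im=0.1706

D^4_{-3,-1}(0.8973,1.4369,2.1256) = e^{-i·-3·0.8973}·d^4_{-3,-1}(1.4369)·e^{-i·-1·2.1256}. Compute d first:
Half-angle: c=0.752827, s=0.658219. N=√(1·5040·6·120)=1904.940944
The bounds max(0,m−m')=2 and min(l+m,l−m')=3 give 2 terms
  k=2: (−1)^0·1904.9409/(240)·0.7528^6·0.6582^2 = +0.626010
  k=3: (−1)^1·1904.9409/(144)·0.7528^4·0.6582^4 = -0.797591
d^4_{-3,-1}(1.4369) = +0.626010 -0.797591 = -0.171581
D = (-0.900581+0.434689i)·(-0.171581)·(-0.526776+0.850004i) = -0.018002+0.170634i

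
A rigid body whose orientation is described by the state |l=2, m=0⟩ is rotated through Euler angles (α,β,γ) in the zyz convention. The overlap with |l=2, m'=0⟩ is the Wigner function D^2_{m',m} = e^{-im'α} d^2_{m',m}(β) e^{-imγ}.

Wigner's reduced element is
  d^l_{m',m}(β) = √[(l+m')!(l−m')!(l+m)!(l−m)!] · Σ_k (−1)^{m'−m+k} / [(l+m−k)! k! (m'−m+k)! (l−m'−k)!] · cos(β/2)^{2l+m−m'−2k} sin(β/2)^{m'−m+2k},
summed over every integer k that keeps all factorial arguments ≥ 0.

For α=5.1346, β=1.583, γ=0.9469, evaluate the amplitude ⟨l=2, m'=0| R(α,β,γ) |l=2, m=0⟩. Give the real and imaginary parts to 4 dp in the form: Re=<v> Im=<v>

First d^2_{0,0}(β=1.583), then the phase factors e^{-i(0)α} and e^{-i(0)γ}:
c=cos(1.583/2)=0.702779, s=sin(1.583/2)=0.711408; N=√[2·2·2·2]=4.000000
The bounds max(0,m−m')=0 and min(l+m,l−m')=2 give 3 terms
  k=0: (−1)^0·4.0000/(4)·0.7028^4·0.7114^0 = +0.243936
  k=1: (−1)^1·4.0000/(1)·0.7028^2·0.7114^2 = -0.999851
  k=2: (−1)^2·4.0000/(4)·0.7028^0·0.7114^4 = +0.256139
d^2_{0,0}(1.583) = +0.243936 -0.999851 +0.256139 = -0.499777
Phases: e^{-i·(0)·5.1346}=+1.000000+0.000000i, e^{-i·(0)·0.9469}=+1.000000+0.000000i ⇒ D=-0.499777+0.000000i

Re=-0.4998 Im=0.0000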